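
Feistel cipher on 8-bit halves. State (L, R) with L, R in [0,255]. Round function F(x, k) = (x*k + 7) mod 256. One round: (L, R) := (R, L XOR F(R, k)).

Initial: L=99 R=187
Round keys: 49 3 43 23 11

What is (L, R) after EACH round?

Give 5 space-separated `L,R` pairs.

Answer: 187,177 177,161 161,163 163,13 13,53

Derivation:
Round 1 (k=49): L=187 R=177
Round 2 (k=3): L=177 R=161
Round 3 (k=43): L=161 R=163
Round 4 (k=23): L=163 R=13
Round 5 (k=11): L=13 R=53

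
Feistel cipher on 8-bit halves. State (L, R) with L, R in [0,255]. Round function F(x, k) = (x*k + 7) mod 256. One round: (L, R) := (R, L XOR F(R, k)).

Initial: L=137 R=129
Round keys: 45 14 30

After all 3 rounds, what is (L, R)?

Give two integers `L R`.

Round 1 (k=45): L=129 R=61
Round 2 (k=14): L=61 R=220
Round 3 (k=30): L=220 R=242

Answer: 220 242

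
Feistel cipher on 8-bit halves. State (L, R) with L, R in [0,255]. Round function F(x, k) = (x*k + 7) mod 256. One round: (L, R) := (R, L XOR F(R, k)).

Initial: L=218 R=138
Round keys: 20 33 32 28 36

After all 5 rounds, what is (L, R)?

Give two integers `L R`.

Answer: 201 153

Derivation:
Round 1 (k=20): L=138 R=21
Round 2 (k=33): L=21 R=54
Round 3 (k=32): L=54 R=210
Round 4 (k=28): L=210 R=201
Round 5 (k=36): L=201 R=153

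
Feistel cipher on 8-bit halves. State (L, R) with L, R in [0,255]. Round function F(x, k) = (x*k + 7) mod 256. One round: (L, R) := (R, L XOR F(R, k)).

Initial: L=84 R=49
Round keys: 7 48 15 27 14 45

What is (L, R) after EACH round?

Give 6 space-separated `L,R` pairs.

Answer: 49,10 10,214 214,155 155,182 182,96 96,81

Derivation:
Round 1 (k=7): L=49 R=10
Round 2 (k=48): L=10 R=214
Round 3 (k=15): L=214 R=155
Round 4 (k=27): L=155 R=182
Round 5 (k=14): L=182 R=96
Round 6 (k=45): L=96 R=81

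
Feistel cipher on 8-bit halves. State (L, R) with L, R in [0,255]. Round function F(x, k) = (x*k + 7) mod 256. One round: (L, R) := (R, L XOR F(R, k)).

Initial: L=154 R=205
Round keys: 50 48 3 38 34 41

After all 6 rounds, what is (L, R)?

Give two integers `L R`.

Answer: 119 183

Derivation:
Round 1 (k=50): L=205 R=139
Round 2 (k=48): L=139 R=218
Round 3 (k=3): L=218 R=30
Round 4 (k=38): L=30 R=161
Round 5 (k=34): L=161 R=119
Round 6 (k=41): L=119 R=183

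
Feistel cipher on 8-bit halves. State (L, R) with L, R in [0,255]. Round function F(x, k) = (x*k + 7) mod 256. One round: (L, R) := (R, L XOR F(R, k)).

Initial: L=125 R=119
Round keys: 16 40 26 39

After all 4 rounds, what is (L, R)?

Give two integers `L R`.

Round 1 (k=16): L=119 R=10
Round 2 (k=40): L=10 R=224
Round 3 (k=26): L=224 R=205
Round 4 (k=39): L=205 R=162

Answer: 205 162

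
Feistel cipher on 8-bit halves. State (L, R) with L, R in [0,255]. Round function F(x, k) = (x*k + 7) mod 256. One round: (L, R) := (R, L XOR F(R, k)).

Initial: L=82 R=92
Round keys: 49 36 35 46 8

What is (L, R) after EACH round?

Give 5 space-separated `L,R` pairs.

Round 1 (k=49): L=92 R=241
Round 2 (k=36): L=241 R=183
Round 3 (k=35): L=183 R=253
Round 4 (k=46): L=253 R=202
Round 5 (k=8): L=202 R=170

Answer: 92,241 241,183 183,253 253,202 202,170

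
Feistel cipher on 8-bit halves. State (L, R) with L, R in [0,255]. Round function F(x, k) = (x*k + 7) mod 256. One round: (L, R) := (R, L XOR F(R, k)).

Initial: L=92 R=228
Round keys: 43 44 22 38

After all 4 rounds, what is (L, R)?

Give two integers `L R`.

Answer: 254 196

Derivation:
Round 1 (k=43): L=228 R=15
Round 2 (k=44): L=15 R=127
Round 3 (k=22): L=127 R=254
Round 4 (k=38): L=254 R=196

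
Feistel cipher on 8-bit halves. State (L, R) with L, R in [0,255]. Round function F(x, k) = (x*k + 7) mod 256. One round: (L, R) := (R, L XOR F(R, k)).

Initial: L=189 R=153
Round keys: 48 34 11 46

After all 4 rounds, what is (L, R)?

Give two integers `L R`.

Answer: 87 107

Derivation:
Round 1 (k=48): L=153 R=10
Round 2 (k=34): L=10 R=194
Round 3 (k=11): L=194 R=87
Round 4 (k=46): L=87 R=107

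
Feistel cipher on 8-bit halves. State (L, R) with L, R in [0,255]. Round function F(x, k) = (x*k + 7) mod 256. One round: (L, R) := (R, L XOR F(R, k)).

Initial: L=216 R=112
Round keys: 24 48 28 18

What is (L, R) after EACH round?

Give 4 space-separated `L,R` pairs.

Answer: 112,95 95,167 167,20 20,200

Derivation:
Round 1 (k=24): L=112 R=95
Round 2 (k=48): L=95 R=167
Round 3 (k=28): L=167 R=20
Round 4 (k=18): L=20 R=200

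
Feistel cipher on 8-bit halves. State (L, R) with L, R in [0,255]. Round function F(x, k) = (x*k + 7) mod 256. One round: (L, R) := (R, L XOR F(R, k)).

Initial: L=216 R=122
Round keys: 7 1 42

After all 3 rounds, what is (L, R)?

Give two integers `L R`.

Answer: 246 230

Derivation:
Round 1 (k=7): L=122 R=133
Round 2 (k=1): L=133 R=246
Round 3 (k=42): L=246 R=230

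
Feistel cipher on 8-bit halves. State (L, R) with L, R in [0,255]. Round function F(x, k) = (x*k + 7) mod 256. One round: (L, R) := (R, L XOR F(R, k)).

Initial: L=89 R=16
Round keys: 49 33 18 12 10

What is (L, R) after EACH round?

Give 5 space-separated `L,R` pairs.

Round 1 (k=49): L=16 R=78
Round 2 (k=33): L=78 R=5
Round 3 (k=18): L=5 R=47
Round 4 (k=12): L=47 R=62
Round 5 (k=10): L=62 R=92

Answer: 16,78 78,5 5,47 47,62 62,92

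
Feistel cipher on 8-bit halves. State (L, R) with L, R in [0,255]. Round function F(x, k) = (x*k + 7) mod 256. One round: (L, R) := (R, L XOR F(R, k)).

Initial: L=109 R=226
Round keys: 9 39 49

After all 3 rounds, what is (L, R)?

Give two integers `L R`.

Answer: 113 60

Derivation:
Round 1 (k=9): L=226 R=148
Round 2 (k=39): L=148 R=113
Round 3 (k=49): L=113 R=60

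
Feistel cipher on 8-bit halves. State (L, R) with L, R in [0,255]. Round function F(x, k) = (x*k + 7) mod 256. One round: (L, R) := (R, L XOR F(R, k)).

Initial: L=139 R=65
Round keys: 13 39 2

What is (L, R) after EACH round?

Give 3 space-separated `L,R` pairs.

Answer: 65,223 223,65 65,86

Derivation:
Round 1 (k=13): L=65 R=223
Round 2 (k=39): L=223 R=65
Round 3 (k=2): L=65 R=86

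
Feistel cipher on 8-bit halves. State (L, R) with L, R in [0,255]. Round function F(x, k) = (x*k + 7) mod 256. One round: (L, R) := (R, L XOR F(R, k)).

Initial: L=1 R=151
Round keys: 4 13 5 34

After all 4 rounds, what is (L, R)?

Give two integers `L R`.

Answer: 151 131

Derivation:
Round 1 (k=4): L=151 R=98
Round 2 (k=13): L=98 R=150
Round 3 (k=5): L=150 R=151
Round 4 (k=34): L=151 R=131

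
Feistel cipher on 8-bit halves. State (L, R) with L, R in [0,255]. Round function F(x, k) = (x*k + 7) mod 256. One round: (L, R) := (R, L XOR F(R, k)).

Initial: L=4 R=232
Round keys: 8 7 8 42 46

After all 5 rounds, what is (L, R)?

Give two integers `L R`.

Round 1 (k=8): L=232 R=67
Round 2 (k=7): L=67 R=52
Round 3 (k=8): L=52 R=228
Round 4 (k=42): L=228 R=91
Round 5 (k=46): L=91 R=133

Answer: 91 133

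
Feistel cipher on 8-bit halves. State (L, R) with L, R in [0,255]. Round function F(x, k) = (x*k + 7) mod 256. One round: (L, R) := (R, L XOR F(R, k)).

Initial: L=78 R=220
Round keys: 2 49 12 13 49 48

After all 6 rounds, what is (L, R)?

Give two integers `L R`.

Round 1 (k=2): L=220 R=241
Round 2 (k=49): L=241 R=244
Round 3 (k=12): L=244 R=134
Round 4 (k=13): L=134 R=33
Round 5 (k=49): L=33 R=222
Round 6 (k=48): L=222 R=134

Answer: 222 134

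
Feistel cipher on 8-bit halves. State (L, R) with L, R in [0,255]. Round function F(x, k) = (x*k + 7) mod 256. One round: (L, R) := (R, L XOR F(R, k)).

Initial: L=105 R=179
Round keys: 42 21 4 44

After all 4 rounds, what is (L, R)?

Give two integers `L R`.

Answer: 203 91

Derivation:
Round 1 (k=42): L=179 R=12
Round 2 (k=21): L=12 R=176
Round 3 (k=4): L=176 R=203
Round 4 (k=44): L=203 R=91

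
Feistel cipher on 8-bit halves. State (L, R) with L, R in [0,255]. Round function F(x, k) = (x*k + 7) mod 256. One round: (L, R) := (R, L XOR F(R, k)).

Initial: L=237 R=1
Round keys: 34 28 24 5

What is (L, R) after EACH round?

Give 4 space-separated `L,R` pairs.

Answer: 1,196 196,118 118,211 211,80

Derivation:
Round 1 (k=34): L=1 R=196
Round 2 (k=28): L=196 R=118
Round 3 (k=24): L=118 R=211
Round 4 (k=5): L=211 R=80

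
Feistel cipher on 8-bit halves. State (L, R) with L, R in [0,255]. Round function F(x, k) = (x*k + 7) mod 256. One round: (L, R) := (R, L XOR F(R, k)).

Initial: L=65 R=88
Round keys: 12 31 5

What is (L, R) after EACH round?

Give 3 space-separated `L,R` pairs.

Answer: 88,102 102,57 57,66

Derivation:
Round 1 (k=12): L=88 R=102
Round 2 (k=31): L=102 R=57
Round 3 (k=5): L=57 R=66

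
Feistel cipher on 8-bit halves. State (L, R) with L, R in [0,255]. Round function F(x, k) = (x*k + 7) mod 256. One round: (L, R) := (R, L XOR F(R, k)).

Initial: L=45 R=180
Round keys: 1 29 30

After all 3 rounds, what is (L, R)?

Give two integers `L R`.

Round 1 (k=1): L=180 R=150
Round 2 (k=29): L=150 R=177
Round 3 (k=30): L=177 R=83

Answer: 177 83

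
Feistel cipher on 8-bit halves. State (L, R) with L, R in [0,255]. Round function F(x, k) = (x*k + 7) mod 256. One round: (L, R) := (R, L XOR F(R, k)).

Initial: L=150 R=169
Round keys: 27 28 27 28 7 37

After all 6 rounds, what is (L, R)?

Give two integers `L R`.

Answer: 63 239

Derivation:
Round 1 (k=27): L=169 R=76
Round 2 (k=28): L=76 R=254
Round 3 (k=27): L=254 R=157
Round 4 (k=28): L=157 R=205
Round 5 (k=7): L=205 R=63
Round 6 (k=37): L=63 R=239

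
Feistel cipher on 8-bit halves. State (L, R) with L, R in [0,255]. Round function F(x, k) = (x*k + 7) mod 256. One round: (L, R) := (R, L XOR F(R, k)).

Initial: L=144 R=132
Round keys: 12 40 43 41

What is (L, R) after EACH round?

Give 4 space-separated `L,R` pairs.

Answer: 132,167 167,155 155,183 183,205

Derivation:
Round 1 (k=12): L=132 R=167
Round 2 (k=40): L=167 R=155
Round 3 (k=43): L=155 R=183
Round 4 (k=41): L=183 R=205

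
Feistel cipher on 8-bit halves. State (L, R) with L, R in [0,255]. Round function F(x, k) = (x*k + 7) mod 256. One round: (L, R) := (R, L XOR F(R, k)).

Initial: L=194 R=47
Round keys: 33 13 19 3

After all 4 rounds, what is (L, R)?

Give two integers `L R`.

Answer: 39 152

Derivation:
Round 1 (k=33): L=47 R=212
Round 2 (k=13): L=212 R=228
Round 3 (k=19): L=228 R=39
Round 4 (k=3): L=39 R=152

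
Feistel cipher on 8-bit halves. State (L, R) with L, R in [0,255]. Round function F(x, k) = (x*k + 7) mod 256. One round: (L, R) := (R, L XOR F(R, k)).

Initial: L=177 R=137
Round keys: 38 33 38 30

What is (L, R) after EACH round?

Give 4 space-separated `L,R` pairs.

Round 1 (k=38): L=137 R=236
Round 2 (k=33): L=236 R=250
Round 3 (k=38): L=250 R=207
Round 4 (k=30): L=207 R=179

Answer: 137,236 236,250 250,207 207,179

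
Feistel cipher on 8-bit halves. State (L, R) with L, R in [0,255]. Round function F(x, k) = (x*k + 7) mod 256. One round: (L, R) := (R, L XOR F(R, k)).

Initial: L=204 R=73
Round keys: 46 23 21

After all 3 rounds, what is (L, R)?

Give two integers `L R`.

Answer: 191 91

Derivation:
Round 1 (k=46): L=73 R=233
Round 2 (k=23): L=233 R=191
Round 3 (k=21): L=191 R=91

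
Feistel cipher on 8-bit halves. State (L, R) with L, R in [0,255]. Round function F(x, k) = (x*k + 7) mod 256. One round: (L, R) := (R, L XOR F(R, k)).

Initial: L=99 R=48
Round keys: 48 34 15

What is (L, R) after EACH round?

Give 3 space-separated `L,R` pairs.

Round 1 (k=48): L=48 R=100
Round 2 (k=34): L=100 R=127
Round 3 (k=15): L=127 R=28

Answer: 48,100 100,127 127,28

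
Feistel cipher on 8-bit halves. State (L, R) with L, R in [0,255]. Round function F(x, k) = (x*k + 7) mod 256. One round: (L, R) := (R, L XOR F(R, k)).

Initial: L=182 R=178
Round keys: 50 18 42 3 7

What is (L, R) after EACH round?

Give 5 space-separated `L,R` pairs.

Answer: 178,125 125,99 99,56 56,204 204,163

Derivation:
Round 1 (k=50): L=178 R=125
Round 2 (k=18): L=125 R=99
Round 3 (k=42): L=99 R=56
Round 4 (k=3): L=56 R=204
Round 5 (k=7): L=204 R=163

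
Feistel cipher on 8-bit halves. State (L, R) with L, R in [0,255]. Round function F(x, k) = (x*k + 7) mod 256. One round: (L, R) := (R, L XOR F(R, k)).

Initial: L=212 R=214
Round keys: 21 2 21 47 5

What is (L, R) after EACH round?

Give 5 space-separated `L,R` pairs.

Answer: 214,65 65,95 95,147 147,91 91,93

Derivation:
Round 1 (k=21): L=214 R=65
Round 2 (k=2): L=65 R=95
Round 3 (k=21): L=95 R=147
Round 4 (k=47): L=147 R=91
Round 5 (k=5): L=91 R=93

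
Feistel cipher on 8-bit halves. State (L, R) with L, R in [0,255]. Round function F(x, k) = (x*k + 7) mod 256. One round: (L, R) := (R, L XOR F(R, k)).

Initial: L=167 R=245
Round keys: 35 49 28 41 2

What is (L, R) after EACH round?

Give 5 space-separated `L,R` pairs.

Round 1 (k=35): L=245 R=33
Round 2 (k=49): L=33 R=173
Round 3 (k=28): L=173 R=210
Round 4 (k=41): L=210 R=4
Round 5 (k=2): L=4 R=221

Answer: 245,33 33,173 173,210 210,4 4,221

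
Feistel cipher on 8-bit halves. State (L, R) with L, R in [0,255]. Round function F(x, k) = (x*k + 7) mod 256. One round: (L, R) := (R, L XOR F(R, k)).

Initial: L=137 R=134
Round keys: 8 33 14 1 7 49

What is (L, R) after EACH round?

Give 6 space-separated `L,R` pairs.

Round 1 (k=8): L=134 R=190
Round 2 (k=33): L=190 R=3
Round 3 (k=14): L=3 R=143
Round 4 (k=1): L=143 R=149
Round 5 (k=7): L=149 R=149
Round 6 (k=49): L=149 R=25

Answer: 134,190 190,3 3,143 143,149 149,149 149,25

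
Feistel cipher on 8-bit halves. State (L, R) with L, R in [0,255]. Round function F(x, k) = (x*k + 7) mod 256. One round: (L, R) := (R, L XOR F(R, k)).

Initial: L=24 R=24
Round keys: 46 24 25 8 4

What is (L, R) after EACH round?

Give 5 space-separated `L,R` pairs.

Round 1 (k=46): L=24 R=79
Round 2 (k=24): L=79 R=119
Round 3 (k=25): L=119 R=233
Round 4 (k=8): L=233 R=56
Round 5 (k=4): L=56 R=14

Answer: 24,79 79,119 119,233 233,56 56,14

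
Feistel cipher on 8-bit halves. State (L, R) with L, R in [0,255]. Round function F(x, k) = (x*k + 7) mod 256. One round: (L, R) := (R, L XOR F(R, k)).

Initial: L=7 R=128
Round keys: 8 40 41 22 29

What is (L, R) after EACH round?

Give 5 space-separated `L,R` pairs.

Answer: 128,0 0,135 135,166 166,204 204,133

Derivation:
Round 1 (k=8): L=128 R=0
Round 2 (k=40): L=0 R=135
Round 3 (k=41): L=135 R=166
Round 4 (k=22): L=166 R=204
Round 5 (k=29): L=204 R=133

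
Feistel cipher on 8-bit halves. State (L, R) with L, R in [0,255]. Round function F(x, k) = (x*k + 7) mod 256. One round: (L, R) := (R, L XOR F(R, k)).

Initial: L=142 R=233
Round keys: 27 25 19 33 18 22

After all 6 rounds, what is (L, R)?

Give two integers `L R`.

Round 1 (k=27): L=233 R=20
Round 2 (k=25): L=20 R=18
Round 3 (k=19): L=18 R=73
Round 4 (k=33): L=73 R=98
Round 5 (k=18): L=98 R=162
Round 6 (k=22): L=162 R=145

Answer: 162 145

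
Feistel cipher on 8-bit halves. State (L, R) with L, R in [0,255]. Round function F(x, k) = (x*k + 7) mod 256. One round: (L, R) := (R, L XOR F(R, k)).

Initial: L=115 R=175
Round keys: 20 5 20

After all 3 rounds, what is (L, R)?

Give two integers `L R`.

Round 1 (k=20): L=175 R=192
Round 2 (k=5): L=192 R=104
Round 3 (k=20): L=104 R=231

Answer: 104 231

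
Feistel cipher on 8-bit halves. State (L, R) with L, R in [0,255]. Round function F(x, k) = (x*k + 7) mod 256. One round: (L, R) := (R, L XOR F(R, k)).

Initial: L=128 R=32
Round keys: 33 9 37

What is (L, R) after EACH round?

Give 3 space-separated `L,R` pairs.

Round 1 (k=33): L=32 R=167
Round 2 (k=9): L=167 R=198
Round 3 (k=37): L=198 R=2

Answer: 32,167 167,198 198,2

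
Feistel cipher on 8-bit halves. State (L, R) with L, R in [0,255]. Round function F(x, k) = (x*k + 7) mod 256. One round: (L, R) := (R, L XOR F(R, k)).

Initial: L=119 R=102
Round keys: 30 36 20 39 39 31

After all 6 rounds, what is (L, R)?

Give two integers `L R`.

Round 1 (k=30): L=102 R=140
Round 2 (k=36): L=140 R=209
Round 3 (k=20): L=209 R=215
Round 4 (k=39): L=215 R=25
Round 5 (k=39): L=25 R=1
Round 6 (k=31): L=1 R=63

Answer: 1 63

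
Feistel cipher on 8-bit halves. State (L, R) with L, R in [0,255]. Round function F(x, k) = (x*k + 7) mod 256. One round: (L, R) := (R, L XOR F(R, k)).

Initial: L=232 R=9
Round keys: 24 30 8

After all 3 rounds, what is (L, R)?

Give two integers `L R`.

Answer: 112 176

Derivation:
Round 1 (k=24): L=9 R=55
Round 2 (k=30): L=55 R=112
Round 3 (k=8): L=112 R=176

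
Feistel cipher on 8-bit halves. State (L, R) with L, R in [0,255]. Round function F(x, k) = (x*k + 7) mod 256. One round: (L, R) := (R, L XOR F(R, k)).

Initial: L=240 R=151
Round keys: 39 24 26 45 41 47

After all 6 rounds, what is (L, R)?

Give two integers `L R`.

Answer: 94 163

Derivation:
Round 1 (k=39): L=151 R=248
Round 2 (k=24): L=248 R=208
Round 3 (k=26): L=208 R=223
Round 4 (k=45): L=223 R=234
Round 5 (k=41): L=234 R=94
Round 6 (k=47): L=94 R=163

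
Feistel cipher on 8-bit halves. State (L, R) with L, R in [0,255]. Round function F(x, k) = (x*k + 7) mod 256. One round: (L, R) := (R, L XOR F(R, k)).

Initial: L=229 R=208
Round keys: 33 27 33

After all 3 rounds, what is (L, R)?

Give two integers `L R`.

Round 1 (k=33): L=208 R=50
Round 2 (k=27): L=50 R=157
Round 3 (k=33): L=157 R=118

Answer: 157 118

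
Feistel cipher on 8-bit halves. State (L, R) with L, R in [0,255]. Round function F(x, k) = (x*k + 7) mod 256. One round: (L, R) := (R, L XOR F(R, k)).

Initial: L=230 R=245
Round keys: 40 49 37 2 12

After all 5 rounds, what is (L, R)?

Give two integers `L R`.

Answer: 236 46

Derivation:
Round 1 (k=40): L=245 R=169
Round 2 (k=49): L=169 R=149
Round 3 (k=37): L=149 R=57
Round 4 (k=2): L=57 R=236
Round 5 (k=12): L=236 R=46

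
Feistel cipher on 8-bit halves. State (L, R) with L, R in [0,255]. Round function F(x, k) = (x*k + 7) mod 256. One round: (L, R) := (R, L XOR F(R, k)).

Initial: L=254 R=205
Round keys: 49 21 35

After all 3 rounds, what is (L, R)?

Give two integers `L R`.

Answer: 132 169

Derivation:
Round 1 (k=49): L=205 R=186
Round 2 (k=21): L=186 R=132
Round 3 (k=35): L=132 R=169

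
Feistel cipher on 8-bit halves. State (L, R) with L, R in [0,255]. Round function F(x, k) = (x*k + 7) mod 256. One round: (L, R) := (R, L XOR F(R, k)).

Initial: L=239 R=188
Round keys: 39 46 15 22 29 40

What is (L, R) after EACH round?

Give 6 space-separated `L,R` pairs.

Round 1 (k=39): L=188 R=68
Round 2 (k=46): L=68 R=131
Round 3 (k=15): L=131 R=240
Round 4 (k=22): L=240 R=36
Round 5 (k=29): L=36 R=235
Round 6 (k=40): L=235 R=155

Answer: 188,68 68,131 131,240 240,36 36,235 235,155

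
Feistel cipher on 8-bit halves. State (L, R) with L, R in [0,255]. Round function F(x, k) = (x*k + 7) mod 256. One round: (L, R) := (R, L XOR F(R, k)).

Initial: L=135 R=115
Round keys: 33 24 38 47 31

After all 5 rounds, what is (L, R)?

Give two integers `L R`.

Answer: 153 156

Derivation:
Round 1 (k=33): L=115 R=93
Round 2 (k=24): L=93 R=204
Round 3 (k=38): L=204 R=18
Round 4 (k=47): L=18 R=153
Round 5 (k=31): L=153 R=156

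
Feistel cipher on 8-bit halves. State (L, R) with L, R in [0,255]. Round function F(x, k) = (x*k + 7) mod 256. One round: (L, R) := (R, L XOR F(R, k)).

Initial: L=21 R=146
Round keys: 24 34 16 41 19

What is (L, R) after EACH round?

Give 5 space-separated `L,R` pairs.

Round 1 (k=24): L=146 R=162
Round 2 (k=34): L=162 R=25
Round 3 (k=16): L=25 R=53
Round 4 (k=41): L=53 R=157
Round 5 (k=19): L=157 R=155

Answer: 146,162 162,25 25,53 53,157 157,155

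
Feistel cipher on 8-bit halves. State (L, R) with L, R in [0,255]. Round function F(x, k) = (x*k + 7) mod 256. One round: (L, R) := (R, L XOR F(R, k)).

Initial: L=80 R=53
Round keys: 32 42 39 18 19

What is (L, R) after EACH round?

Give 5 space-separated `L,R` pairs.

Round 1 (k=32): L=53 R=247
Round 2 (k=42): L=247 R=184
Round 3 (k=39): L=184 R=248
Round 4 (k=18): L=248 R=207
Round 5 (k=19): L=207 R=156

Answer: 53,247 247,184 184,248 248,207 207,156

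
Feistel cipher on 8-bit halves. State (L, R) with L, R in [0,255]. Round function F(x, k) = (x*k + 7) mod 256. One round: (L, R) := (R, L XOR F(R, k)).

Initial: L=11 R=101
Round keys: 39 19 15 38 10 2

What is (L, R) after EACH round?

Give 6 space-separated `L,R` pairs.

Answer: 101,97 97,95 95,249 249,162 162,162 162,233

Derivation:
Round 1 (k=39): L=101 R=97
Round 2 (k=19): L=97 R=95
Round 3 (k=15): L=95 R=249
Round 4 (k=38): L=249 R=162
Round 5 (k=10): L=162 R=162
Round 6 (k=2): L=162 R=233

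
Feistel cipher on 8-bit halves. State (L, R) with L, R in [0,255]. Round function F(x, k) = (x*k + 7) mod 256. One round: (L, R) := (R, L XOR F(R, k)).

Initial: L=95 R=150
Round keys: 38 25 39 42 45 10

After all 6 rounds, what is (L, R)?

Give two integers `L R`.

Answer: 75 123

Derivation:
Round 1 (k=38): L=150 R=20
Round 2 (k=25): L=20 R=109
Round 3 (k=39): L=109 R=182
Round 4 (k=42): L=182 R=142
Round 5 (k=45): L=142 R=75
Round 6 (k=10): L=75 R=123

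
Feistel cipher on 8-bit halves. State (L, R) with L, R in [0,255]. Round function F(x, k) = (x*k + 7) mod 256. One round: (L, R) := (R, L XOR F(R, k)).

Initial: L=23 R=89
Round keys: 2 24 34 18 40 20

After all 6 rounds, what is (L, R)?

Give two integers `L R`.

Answer: 146 16

Derivation:
Round 1 (k=2): L=89 R=174
Round 2 (k=24): L=174 R=14
Round 3 (k=34): L=14 R=77
Round 4 (k=18): L=77 R=127
Round 5 (k=40): L=127 R=146
Round 6 (k=20): L=146 R=16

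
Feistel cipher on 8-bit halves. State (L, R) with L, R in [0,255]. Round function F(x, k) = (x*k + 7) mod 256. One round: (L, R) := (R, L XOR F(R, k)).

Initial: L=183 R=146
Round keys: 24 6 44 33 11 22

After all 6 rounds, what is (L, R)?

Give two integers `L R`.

Round 1 (k=24): L=146 R=0
Round 2 (k=6): L=0 R=149
Round 3 (k=44): L=149 R=163
Round 4 (k=33): L=163 R=159
Round 5 (k=11): L=159 R=127
Round 6 (k=22): L=127 R=110

Answer: 127 110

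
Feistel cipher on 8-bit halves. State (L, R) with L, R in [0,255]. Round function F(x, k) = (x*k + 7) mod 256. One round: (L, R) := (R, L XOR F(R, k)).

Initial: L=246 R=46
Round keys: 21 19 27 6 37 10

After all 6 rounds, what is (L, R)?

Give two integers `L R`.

Round 1 (k=21): L=46 R=59
Round 2 (k=19): L=59 R=70
Round 3 (k=27): L=70 R=82
Round 4 (k=6): L=82 R=181
Round 5 (k=37): L=181 R=98
Round 6 (k=10): L=98 R=110

Answer: 98 110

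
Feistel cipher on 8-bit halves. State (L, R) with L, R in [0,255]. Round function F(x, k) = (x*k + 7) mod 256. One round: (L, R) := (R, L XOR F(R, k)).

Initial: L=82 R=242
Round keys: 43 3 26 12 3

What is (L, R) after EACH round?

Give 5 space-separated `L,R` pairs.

Answer: 242,255 255,246 246,252 252,33 33,150

Derivation:
Round 1 (k=43): L=242 R=255
Round 2 (k=3): L=255 R=246
Round 3 (k=26): L=246 R=252
Round 4 (k=12): L=252 R=33
Round 5 (k=3): L=33 R=150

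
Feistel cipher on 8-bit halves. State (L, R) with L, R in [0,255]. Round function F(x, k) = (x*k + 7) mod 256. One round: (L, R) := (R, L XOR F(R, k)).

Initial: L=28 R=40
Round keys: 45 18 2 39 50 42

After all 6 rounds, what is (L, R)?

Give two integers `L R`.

Answer: 229 153

Derivation:
Round 1 (k=45): L=40 R=19
Round 2 (k=18): L=19 R=117
Round 3 (k=2): L=117 R=226
Round 4 (k=39): L=226 R=0
Round 5 (k=50): L=0 R=229
Round 6 (k=42): L=229 R=153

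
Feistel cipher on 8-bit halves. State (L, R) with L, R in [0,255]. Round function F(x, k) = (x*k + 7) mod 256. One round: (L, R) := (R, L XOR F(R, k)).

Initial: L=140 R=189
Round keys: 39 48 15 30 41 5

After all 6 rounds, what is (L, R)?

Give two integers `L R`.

Answer: 201 47

Derivation:
Round 1 (k=39): L=189 R=94
Round 2 (k=48): L=94 R=26
Round 3 (k=15): L=26 R=211
Round 4 (k=30): L=211 R=219
Round 5 (k=41): L=219 R=201
Round 6 (k=5): L=201 R=47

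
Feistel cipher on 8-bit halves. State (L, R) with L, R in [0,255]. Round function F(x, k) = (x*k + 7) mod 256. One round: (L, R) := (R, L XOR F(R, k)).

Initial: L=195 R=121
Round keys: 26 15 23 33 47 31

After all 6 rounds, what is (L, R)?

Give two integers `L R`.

Answer: 162 153

Derivation:
Round 1 (k=26): L=121 R=146
Round 2 (k=15): L=146 R=236
Round 3 (k=23): L=236 R=169
Round 4 (k=33): L=169 R=60
Round 5 (k=47): L=60 R=162
Round 6 (k=31): L=162 R=153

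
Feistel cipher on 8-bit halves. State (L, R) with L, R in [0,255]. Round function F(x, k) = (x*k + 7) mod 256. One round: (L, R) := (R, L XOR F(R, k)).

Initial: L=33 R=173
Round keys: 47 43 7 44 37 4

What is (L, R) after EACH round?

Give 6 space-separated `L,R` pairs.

Answer: 173,235 235,45 45,169 169,62 62,84 84,105

Derivation:
Round 1 (k=47): L=173 R=235
Round 2 (k=43): L=235 R=45
Round 3 (k=7): L=45 R=169
Round 4 (k=44): L=169 R=62
Round 5 (k=37): L=62 R=84
Round 6 (k=4): L=84 R=105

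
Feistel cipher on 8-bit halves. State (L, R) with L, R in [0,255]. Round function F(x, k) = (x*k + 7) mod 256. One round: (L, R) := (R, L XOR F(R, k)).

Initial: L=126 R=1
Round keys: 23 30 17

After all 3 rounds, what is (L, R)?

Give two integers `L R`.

Round 1 (k=23): L=1 R=96
Round 2 (k=30): L=96 R=70
Round 3 (k=17): L=70 R=205

Answer: 70 205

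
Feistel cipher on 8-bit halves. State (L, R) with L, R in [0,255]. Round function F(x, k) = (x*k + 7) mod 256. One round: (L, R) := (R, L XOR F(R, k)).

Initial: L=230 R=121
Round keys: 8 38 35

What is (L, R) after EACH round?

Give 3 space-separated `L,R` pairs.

Round 1 (k=8): L=121 R=41
Round 2 (k=38): L=41 R=100
Round 3 (k=35): L=100 R=154

Answer: 121,41 41,100 100,154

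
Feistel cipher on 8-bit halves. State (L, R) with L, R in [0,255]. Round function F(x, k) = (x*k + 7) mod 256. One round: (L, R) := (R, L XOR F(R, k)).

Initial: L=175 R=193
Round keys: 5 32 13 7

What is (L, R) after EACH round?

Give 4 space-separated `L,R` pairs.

Round 1 (k=5): L=193 R=99
Round 2 (k=32): L=99 R=166
Round 3 (k=13): L=166 R=22
Round 4 (k=7): L=22 R=7

Answer: 193,99 99,166 166,22 22,7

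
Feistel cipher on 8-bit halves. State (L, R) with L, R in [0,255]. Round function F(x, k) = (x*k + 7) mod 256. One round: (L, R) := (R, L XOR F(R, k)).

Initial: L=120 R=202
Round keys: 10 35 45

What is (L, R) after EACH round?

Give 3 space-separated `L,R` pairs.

Round 1 (k=10): L=202 R=147
Round 2 (k=35): L=147 R=234
Round 3 (k=45): L=234 R=186

Answer: 202,147 147,234 234,186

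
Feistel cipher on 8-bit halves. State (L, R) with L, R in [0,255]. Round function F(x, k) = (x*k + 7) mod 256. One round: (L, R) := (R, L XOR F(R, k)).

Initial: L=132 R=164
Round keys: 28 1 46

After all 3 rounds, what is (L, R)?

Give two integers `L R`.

Answer: 222 152

Derivation:
Round 1 (k=28): L=164 R=115
Round 2 (k=1): L=115 R=222
Round 3 (k=46): L=222 R=152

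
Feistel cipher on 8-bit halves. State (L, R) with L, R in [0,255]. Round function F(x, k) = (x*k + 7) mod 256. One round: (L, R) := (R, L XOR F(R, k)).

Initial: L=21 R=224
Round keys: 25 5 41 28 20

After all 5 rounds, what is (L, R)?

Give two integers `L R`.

Answer: 158 253

Derivation:
Round 1 (k=25): L=224 R=242
Round 2 (k=5): L=242 R=33
Round 3 (k=41): L=33 R=162
Round 4 (k=28): L=162 R=158
Round 5 (k=20): L=158 R=253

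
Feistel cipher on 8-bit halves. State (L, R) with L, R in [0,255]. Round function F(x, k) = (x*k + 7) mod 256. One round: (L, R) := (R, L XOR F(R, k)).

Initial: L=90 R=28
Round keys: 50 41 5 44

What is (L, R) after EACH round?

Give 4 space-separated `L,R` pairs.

Answer: 28,37 37,232 232,170 170,215

Derivation:
Round 1 (k=50): L=28 R=37
Round 2 (k=41): L=37 R=232
Round 3 (k=5): L=232 R=170
Round 4 (k=44): L=170 R=215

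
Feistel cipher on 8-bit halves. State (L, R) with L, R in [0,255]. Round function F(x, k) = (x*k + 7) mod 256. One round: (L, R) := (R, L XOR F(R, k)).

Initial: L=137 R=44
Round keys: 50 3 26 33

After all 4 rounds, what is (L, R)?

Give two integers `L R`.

Round 1 (k=50): L=44 R=22
Round 2 (k=3): L=22 R=101
Round 3 (k=26): L=101 R=95
Round 4 (k=33): L=95 R=35

Answer: 95 35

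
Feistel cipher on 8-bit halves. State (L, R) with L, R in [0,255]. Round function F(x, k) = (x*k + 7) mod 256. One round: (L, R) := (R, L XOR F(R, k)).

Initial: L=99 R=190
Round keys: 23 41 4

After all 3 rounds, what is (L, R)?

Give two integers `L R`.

Answer: 47 185

Derivation:
Round 1 (k=23): L=190 R=122
Round 2 (k=41): L=122 R=47
Round 3 (k=4): L=47 R=185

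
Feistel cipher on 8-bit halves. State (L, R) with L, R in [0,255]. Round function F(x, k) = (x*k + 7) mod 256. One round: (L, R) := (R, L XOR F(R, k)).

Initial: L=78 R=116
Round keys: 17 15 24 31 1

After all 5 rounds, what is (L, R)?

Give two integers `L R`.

Round 1 (k=17): L=116 R=245
Round 2 (k=15): L=245 R=22
Round 3 (k=24): L=22 R=226
Round 4 (k=31): L=226 R=115
Round 5 (k=1): L=115 R=152

Answer: 115 152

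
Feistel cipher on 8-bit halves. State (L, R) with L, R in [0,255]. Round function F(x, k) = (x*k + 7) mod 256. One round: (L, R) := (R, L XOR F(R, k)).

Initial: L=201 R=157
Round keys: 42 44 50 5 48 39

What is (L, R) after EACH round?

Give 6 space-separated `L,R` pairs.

Round 1 (k=42): L=157 R=0
Round 2 (k=44): L=0 R=154
Round 3 (k=50): L=154 R=27
Round 4 (k=5): L=27 R=20
Round 5 (k=48): L=20 R=220
Round 6 (k=39): L=220 R=159

Answer: 157,0 0,154 154,27 27,20 20,220 220,159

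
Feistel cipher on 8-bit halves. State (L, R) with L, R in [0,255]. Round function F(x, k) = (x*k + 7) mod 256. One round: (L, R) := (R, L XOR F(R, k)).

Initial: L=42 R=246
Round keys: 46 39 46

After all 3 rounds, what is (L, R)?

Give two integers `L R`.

Answer: 104 166

Derivation:
Round 1 (k=46): L=246 R=17
Round 2 (k=39): L=17 R=104
Round 3 (k=46): L=104 R=166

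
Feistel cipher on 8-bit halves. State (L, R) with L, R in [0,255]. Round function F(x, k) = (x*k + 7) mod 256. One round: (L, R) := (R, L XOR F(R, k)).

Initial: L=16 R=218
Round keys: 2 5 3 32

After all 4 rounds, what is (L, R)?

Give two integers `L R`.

Round 1 (k=2): L=218 R=171
Round 2 (k=5): L=171 R=132
Round 3 (k=3): L=132 R=56
Round 4 (k=32): L=56 R=131

Answer: 56 131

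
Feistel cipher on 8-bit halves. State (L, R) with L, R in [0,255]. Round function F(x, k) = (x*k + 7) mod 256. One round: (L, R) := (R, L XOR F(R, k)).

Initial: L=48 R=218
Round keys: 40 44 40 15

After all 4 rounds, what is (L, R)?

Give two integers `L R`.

Answer: 8 30

Derivation:
Round 1 (k=40): L=218 R=39
Round 2 (k=44): L=39 R=97
Round 3 (k=40): L=97 R=8
Round 4 (k=15): L=8 R=30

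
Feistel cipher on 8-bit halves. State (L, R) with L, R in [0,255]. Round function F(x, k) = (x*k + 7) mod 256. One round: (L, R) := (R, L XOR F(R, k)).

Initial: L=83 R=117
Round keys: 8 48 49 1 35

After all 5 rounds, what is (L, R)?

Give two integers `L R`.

Round 1 (k=8): L=117 R=252
Round 2 (k=48): L=252 R=50
Round 3 (k=49): L=50 R=101
Round 4 (k=1): L=101 R=94
Round 5 (k=35): L=94 R=132

Answer: 94 132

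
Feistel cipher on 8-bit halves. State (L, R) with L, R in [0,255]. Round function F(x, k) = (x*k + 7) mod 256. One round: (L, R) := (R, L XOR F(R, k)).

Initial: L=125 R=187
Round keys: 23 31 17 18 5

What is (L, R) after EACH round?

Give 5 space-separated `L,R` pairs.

Answer: 187,169 169,197 197,181 181,4 4,174

Derivation:
Round 1 (k=23): L=187 R=169
Round 2 (k=31): L=169 R=197
Round 3 (k=17): L=197 R=181
Round 4 (k=18): L=181 R=4
Round 5 (k=5): L=4 R=174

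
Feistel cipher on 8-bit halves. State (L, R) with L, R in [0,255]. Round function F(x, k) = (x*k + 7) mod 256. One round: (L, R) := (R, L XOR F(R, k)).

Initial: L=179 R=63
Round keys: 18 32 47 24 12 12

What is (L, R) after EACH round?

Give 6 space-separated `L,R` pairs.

Answer: 63,198 198,248 248,73 73,39 39,146 146,248

Derivation:
Round 1 (k=18): L=63 R=198
Round 2 (k=32): L=198 R=248
Round 3 (k=47): L=248 R=73
Round 4 (k=24): L=73 R=39
Round 5 (k=12): L=39 R=146
Round 6 (k=12): L=146 R=248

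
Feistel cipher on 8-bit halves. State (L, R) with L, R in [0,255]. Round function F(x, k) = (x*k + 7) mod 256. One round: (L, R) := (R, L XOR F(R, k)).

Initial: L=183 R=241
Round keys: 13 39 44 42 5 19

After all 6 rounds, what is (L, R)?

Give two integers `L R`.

Answer: 121 152

Derivation:
Round 1 (k=13): L=241 R=243
Round 2 (k=39): L=243 R=253
Round 3 (k=44): L=253 R=112
Round 4 (k=42): L=112 R=154
Round 5 (k=5): L=154 R=121
Round 6 (k=19): L=121 R=152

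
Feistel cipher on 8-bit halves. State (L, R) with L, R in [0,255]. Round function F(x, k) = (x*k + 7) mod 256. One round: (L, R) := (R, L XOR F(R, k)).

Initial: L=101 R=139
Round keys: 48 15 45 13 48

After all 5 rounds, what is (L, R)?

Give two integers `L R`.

Answer: 36 88

Derivation:
Round 1 (k=48): L=139 R=114
Round 2 (k=15): L=114 R=62
Round 3 (k=45): L=62 R=159
Round 4 (k=13): L=159 R=36
Round 5 (k=48): L=36 R=88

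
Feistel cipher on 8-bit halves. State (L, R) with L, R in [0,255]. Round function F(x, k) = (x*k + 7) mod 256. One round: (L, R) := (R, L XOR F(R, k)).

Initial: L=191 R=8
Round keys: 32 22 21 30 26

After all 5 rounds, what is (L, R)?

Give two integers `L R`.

Round 1 (k=32): L=8 R=184
Round 2 (k=22): L=184 R=223
Round 3 (k=21): L=223 R=234
Round 4 (k=30): L=234 R=172
Round 5 (k=26): L=172 R=149

Answer: 172 149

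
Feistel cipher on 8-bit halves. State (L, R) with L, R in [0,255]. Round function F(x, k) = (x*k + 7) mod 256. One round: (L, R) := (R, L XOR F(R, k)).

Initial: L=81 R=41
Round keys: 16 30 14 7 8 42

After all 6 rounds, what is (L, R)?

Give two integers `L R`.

Round 1 (k=16): L=41 R=198
Round 2 (k=30): L=198 R=18
Round 3 (k=14): L=18 R=197
Round 4 (k=7): L=197 R=120
Round 5 (k=8): L=120 R=2
Round 6 (k=42): L=2 R=35

Answer: 2 35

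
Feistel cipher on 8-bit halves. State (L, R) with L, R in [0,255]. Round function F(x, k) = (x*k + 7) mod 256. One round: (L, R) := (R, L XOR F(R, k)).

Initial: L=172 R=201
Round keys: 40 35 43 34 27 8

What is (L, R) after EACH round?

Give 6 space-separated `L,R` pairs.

Answer: 201,195 195,121 121,153 153,32 32,254 254,215

Derivation:
Round 1 (k=40): L=201 R=195
Round 2 (k=35): L=195 R=121
Round 3 (k=43): L=121 R=153
Round 4 (k=34): L=153 R=32
Round 5 (k=27): L=32 R=254
Round 6 (k=8): L=254 R=215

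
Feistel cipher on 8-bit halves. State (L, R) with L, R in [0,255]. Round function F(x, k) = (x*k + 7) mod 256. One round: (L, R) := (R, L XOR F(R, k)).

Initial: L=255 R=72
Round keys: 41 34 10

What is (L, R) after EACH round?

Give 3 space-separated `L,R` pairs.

Round 1 (k=41): L=72 R=112
Round 2 (k=34): L=112 R=175
Round 3 (k=10): L=175 R=173

Answer: 72,112 112,175 175,173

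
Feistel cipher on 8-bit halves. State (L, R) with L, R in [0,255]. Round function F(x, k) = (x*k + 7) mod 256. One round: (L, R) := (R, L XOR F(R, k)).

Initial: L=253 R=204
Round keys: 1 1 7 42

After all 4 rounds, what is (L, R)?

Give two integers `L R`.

Answer: 248 78

Derivation:
Round 1 (k=1): L=204 R=46
Round 2 (k=1): L=46 R=249
Round 3 (k=7): L=249 R=248
Round 4 (k=42): L=248 R=78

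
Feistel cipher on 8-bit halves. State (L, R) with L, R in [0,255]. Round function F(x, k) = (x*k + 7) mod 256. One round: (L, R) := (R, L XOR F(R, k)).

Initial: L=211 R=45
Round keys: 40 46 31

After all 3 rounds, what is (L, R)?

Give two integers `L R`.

Answer: 162 121

Derivation:
Round 1 (k=40): L=45 R=220
Round 2 (k=46): L=220 R=162
Round 3 (k=31): L=162 R=121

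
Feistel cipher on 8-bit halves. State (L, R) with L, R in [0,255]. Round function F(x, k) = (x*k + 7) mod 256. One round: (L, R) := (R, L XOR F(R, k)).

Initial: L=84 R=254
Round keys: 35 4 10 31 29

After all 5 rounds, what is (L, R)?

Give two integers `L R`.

Round 1 (k=35): L=254 R=149
Round 2 (k=4): L=149 R=165
Round 3 (k=10): L=165 R=236
Round 4 (k=31): L=236 R=62
Round 5 (k=29): L=62 R=225

Answer: 62 225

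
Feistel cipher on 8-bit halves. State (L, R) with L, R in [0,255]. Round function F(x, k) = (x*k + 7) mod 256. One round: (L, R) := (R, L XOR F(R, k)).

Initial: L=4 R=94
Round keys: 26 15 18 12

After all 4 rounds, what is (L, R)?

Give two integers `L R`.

Round 1 (k=26): L=94 R=151
Round 2 (k=15): L=151 R=190
Round 3 (k=18): L=190 R=244
Round 4 (k=12): L=244 R=201

Answer: 244 201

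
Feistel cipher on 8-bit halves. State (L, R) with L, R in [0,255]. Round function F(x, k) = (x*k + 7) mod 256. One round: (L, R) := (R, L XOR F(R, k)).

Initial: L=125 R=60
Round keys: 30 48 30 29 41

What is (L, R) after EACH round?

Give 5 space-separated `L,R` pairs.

Round 1 (k=30): L=60 R=114
Round 2 (k=48): L=114 R=91
Round 3 (k=30): L=91 R=195
Round 4 (k=29): L=195 R=69
Round 5 (k=41): L=69 R=215

Answer: 60,114 114,91 91,195 195,69 69,215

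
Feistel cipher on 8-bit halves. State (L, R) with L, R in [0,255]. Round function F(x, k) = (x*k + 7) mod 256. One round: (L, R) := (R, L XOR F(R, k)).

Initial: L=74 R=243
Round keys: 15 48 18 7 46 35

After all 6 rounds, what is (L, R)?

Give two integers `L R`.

Answer: 18 7

Derivation:
Round 1 (k=15): L=243 R=14
Round 2 (k=48): L=14 R=84
Round 3 (k=18): L=84 R=225
Round 4 (k=7): L=225 R=122
Round 5 (k=46): L=122 R=18
Round 6 (k=35): L=18 R=7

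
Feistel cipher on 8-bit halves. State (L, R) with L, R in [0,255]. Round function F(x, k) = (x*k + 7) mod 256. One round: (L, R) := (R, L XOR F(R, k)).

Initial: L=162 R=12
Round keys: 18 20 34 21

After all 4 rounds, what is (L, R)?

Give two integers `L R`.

Answer: 8 104

Derivation:
Round 1 (k=18): L=12 R=125
Round 2 (k=20): L=125 R=199
Round 3 (k=34): L=199 R=8
Round 4 (k=21): L=8 R=104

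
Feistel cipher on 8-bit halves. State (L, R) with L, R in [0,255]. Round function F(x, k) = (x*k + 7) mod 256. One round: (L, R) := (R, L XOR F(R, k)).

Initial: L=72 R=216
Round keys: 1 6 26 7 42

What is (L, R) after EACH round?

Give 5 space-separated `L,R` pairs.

Round 1 (k=1): L=216 R=151
Round 2 (k=6): L=151 R=73
Round 3 (k=26): L=73 R=230
Round 4 (k=7): L=230 R=24
Round 5 (k=42): L=24 R=17

Answer: 216,151 151,73 73,230 230,24 24,17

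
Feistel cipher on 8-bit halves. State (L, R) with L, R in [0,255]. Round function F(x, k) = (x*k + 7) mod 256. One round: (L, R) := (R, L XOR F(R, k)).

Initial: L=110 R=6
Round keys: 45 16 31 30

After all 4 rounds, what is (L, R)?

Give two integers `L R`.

Answer: 13 60

Derivation:
Round 1 (k=45): L=6 R=123
Round 2 (k=16): L=123 R=177
Round 3 (k=31): L=177 R=13
Round 4 (k=30): L=13 R=60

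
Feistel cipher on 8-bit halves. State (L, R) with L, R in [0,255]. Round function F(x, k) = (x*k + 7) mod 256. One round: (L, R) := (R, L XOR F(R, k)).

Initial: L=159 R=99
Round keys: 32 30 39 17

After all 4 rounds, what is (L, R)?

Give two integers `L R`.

Answer: 75 118

Derivation:
Round 1 (k=32): L=99 R=248
Round 2 (k=30): L=248 R=116
Round 3 (k=39): L=116 R=75
Round 4 (k=17): L=75 R=118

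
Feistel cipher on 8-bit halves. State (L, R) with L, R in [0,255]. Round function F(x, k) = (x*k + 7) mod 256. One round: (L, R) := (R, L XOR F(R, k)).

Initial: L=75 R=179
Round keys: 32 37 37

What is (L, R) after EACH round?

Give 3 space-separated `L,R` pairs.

Answer: 179,44 44,208 208,59

Derivation:
Round 1 (k=32): L=179 R=44
Round 2 (k=37): L=44 R=208
Round 3 (k=37): L=208 R=59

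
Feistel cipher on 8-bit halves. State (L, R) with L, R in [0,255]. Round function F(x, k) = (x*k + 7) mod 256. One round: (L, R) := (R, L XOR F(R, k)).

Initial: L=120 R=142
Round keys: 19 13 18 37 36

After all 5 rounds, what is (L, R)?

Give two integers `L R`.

Answer: 163 209

Derivation:
Round 1 (k=19): L=142 R=233
Round 2 (k=13): L=233 R=82
Round 3 (k=18): L=82 R=34
Round 4 (k=37): L=34 R=163
Round 5 (k=36): L=163 R=209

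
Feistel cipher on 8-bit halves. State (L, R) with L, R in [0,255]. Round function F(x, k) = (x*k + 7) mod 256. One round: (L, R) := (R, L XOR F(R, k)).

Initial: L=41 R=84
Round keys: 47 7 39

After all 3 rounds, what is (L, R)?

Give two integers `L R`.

Round 1 (k=47): L=84 R=90
Round 2 (k=7): L=90 R=41
Round 3 (k=39): L=41 R=28

Answer: 41 28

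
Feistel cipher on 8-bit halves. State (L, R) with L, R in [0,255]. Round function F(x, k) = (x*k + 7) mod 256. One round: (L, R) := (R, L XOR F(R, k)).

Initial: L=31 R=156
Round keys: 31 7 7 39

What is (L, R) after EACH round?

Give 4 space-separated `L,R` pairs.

Round 1 (k=31): L=156 R=244
Round 2 (k=7): L=244 R=47
Round 3 (k=7): L=47 R=164
Round 4 (k=39): L=164 R=44

Answer: 156,244 244,47 47,164 164,44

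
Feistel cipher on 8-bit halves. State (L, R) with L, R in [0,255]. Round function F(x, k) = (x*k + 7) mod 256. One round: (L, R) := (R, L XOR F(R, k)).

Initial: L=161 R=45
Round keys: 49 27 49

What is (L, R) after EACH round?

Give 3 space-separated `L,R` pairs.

Round 1 (k=49): L=45 R=5
Round 2 (k=27): L=5 R=163
Round 3 (k=49): L=163 R=63

Answer: 45,5 5,163 163,63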